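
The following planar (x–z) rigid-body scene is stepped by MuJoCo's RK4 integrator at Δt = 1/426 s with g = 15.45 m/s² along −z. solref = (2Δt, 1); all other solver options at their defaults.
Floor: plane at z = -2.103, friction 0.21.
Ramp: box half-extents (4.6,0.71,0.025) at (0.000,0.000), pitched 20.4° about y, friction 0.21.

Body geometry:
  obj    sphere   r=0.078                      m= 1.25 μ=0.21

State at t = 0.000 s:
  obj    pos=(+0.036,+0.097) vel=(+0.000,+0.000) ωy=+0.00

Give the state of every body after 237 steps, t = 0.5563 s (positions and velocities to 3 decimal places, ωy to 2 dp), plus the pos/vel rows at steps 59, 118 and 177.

State at t = 0.5563 s:
  obj    pos=(+0.594,-0.111) vel=(+2.006,-0.746) ωy=+27.43

Key-timestep trajectory:
   step    t(s)  obj.x    obj.z    obj.vx   obj.vz 
     59  0.1385   +0.070  +0.084  +0.499  -0.186
    118  0.2770   +0.174  +0.045  +0.999  -0.371
    177  0.4155   +0.347  -0.019  +1.498  -0.557


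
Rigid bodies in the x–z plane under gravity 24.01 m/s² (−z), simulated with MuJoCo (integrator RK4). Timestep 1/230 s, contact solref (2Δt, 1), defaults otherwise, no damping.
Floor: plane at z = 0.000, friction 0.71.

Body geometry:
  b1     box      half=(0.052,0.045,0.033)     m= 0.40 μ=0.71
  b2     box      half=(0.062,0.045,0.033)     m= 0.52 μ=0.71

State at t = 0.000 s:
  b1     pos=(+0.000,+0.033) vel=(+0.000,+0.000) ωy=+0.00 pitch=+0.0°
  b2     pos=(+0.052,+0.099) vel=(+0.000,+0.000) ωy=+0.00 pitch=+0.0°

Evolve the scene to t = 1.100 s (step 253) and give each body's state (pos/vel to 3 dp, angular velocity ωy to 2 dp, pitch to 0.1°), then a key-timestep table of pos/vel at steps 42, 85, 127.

State at t = 1.100 s:
  b1     pos=(+0.000,+0.033) vel=(+0.000,+0.000) ωy=+0.00 pitch=+0.0°
  b2     pos=(+0.205,+0.033) vel=(+0.000,+0.000) ωy=+0.00 pitch=+180.0°

Key-timestep trajectory:
   step    t(s)  b1.x    b1.z    b1.vx   b1.vz   b2.x    b2.z    b2.vx   b2.vz 
     42  0.1826   +0.000  +0.033  +0.000  +0.000   +0.054  +0.099  +0.038  -0.003
     85  0.3696   +0.000  +0.033  +0.000  +0.000   +0.093  +0.066  +0.649  -0.113
    127  0.5522   +0.000  +0.033  +0.000  +0.000   +0.152  +0.069  +0.276  -0.044


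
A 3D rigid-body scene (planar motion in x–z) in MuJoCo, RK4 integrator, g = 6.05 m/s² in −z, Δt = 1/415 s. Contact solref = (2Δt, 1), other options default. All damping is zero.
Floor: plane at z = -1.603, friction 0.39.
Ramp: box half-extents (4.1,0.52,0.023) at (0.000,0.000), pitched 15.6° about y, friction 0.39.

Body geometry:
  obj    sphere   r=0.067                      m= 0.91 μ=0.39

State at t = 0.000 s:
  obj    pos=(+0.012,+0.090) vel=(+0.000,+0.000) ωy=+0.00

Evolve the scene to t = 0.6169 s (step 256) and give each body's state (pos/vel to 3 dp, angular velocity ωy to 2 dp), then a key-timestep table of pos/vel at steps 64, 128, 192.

State at t = 0.6169 s:
  obj    pos=(+0.225,+0.031) vel=(+0.690,-0.193) ωy=+10.70

Key-timestep trajectory:
   step    t(s)  obj.x    obj.z    obj.vx   obj.vz 
     64  0.1542   +0.025  +0.086  +0.173  -0.048
    128  0.3084   +0.065  +0.075  +0.345  -0.096
    192  0.4627   +0.132  +0.057  +0.518  -0.145


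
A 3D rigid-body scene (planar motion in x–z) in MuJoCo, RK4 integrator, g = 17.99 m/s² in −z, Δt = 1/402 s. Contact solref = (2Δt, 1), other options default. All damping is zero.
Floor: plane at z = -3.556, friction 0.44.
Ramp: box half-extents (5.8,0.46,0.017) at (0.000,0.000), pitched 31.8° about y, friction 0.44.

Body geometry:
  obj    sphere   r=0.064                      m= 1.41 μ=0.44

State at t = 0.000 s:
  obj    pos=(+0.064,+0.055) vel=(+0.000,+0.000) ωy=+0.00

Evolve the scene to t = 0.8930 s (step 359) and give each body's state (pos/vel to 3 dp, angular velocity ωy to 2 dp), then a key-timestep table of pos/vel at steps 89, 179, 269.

State at t = 0.8930 s:
  obj    pos=(+2.359,-1.367) vel=(+5.139,-3.187) ωy=+94.48

Key-timestep trajectory:
   step    t(s)  obj.x    obj.z    obj.vx   obj.vz 
     89  0.2214   +0.205  -0.032  +1.274  -0.790
    179  0.4453   +0.635  -0.298  +2.563  -1.589
    269  0.6692   +1.353  -0.743  +3.851  -2.388


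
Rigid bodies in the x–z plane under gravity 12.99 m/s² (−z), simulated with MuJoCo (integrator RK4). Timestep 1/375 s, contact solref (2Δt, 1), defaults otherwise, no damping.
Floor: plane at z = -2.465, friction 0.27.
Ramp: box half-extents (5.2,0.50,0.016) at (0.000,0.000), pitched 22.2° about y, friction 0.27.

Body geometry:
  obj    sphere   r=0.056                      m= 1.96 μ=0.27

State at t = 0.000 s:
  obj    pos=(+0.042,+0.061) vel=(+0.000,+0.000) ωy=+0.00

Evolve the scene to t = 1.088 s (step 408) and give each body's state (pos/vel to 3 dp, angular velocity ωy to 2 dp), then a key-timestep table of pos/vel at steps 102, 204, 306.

State at t = 1.088 s:
  obj    pos=(+1.963,-0.723) vel=(+3.532,-1.441) ωy=+68.11

Key-timestep trajectory:
   step    t(s)  obj.x    obj.z    obj.vx   obj.vz 
    102  0.2720   +0.162  +0.012  +0.883  -0.360
    204  0.5440   +0.522  -0.135  +1.766  -0.721
    306  0.8160   +1.123  -0.380  +2.649  -1.081


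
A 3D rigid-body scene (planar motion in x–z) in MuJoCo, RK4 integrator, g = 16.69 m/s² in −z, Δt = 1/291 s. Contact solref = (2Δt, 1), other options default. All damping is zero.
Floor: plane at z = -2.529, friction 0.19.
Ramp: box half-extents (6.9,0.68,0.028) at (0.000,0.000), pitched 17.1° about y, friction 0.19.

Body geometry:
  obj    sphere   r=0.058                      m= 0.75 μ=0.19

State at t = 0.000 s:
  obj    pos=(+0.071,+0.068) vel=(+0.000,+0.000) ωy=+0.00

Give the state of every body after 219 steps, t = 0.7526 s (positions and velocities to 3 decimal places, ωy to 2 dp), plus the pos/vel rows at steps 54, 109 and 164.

State at t = 0.7526 s:
  obj    pos=(+1.020,-0.224) vel=(+2.522,-0.776) ωy=+45.48

Key-timestep trajectory:
   step    t(s)  obj.x    obj.z    obj.vx   obj.vz 
     54  0.1856   +0.129  +0.050  +0.622  -0.191
    109  0.3746   +0.306  -0.004  +1.255  -0.386
    164  0.5636   +0.603  -0.096  +1.888  -0.581


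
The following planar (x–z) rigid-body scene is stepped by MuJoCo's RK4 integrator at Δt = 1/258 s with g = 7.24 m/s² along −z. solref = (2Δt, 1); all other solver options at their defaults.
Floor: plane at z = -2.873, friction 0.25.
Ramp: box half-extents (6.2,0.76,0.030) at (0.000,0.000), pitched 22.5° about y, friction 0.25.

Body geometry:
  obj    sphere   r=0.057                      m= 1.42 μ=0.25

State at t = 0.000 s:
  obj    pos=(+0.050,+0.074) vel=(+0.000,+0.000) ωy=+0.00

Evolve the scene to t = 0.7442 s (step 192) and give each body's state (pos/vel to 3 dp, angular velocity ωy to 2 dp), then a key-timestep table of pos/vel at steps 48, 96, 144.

State at t = 0.7442 s:
  obj    pos=(+0.556,-0.136) vel=(+1.361,-0.564) ωy=+25.83

Key-timestep trajectory:
   step    t(s)  obj.x    obj.z    obj.vx   obj.vz 
     48  0.1860   +0.082  +0.060  +0.340  -0.141
     96  0.3721   +0.176  +0.021  +0.680  -0.282
    144  0.5581   +0.335  -0.044  +1.021  -0.423


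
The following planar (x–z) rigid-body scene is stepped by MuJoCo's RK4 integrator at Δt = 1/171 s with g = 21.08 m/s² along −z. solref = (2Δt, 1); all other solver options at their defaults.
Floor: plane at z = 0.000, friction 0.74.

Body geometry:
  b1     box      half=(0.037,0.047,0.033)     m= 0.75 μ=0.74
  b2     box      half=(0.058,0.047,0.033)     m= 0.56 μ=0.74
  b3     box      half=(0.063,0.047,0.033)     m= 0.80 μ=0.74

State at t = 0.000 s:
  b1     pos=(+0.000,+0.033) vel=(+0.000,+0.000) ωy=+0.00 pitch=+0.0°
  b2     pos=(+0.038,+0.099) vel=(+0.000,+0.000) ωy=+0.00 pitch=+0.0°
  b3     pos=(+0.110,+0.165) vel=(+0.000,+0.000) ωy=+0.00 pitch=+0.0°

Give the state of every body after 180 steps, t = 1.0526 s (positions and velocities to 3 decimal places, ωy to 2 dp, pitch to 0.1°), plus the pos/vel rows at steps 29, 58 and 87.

State at t = 1.0526 s:
  b1     pos=(+0.000,+0.033) vel=(+0.000,+0.000) ωy=+0.00 pitch=+0.0°
  b2     pos=(+0.089,+0.058) vel=(+0.000,+0.000) ωy=+0.00 pitch=+90.0°
  b3     pos=(+0.219,+0.063) vel=(+0.000,+0.000) ωy=+0.00 pitch=+90.0°

Key-timestep trajectory:
   step    t(s)  b1.x    b1.z    b1.vx   b1.vz   b2.x    b2.z    b2.vx   b2.vz   b3.x    b3.z    b3.vx   b3.vz 
     29  0.1696   +0.000  +0.033  +0.000  +0.000   +0.079  +0.060  +0.687  -0.331   +0.179  +0.068  +0.207  +0.195
     58  0.3392   +0.000  +0.033  +0.000  +0.000   +0.090  +0.058  -0.052  +0.000   +0.232  +0.068  +0.101  +0.043
     87  0.5088   +0.000  +0.033  +0.000  +0.000   +0.089  +0.058  +0.000  +0.000   +0.217  +0.064  +0.157  -0.071


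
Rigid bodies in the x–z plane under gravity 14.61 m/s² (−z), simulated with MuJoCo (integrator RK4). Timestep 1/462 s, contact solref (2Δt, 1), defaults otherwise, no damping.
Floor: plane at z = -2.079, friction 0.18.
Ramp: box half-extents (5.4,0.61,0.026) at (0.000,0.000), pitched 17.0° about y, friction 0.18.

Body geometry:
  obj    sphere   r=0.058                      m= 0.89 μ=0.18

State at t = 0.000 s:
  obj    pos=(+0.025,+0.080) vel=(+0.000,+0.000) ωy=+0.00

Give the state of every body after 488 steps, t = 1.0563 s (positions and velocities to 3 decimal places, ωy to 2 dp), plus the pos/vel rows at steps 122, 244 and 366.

State at t = 1.0563 s:
  obj    pos=(+1.653,-0.417) vel=(+3.082,-0.942) ωy=+55.56

Key-timestep trajectory:
   step    t(s)  obj.x    obj.z    obj.vx   obj.vz 
    122  0.2641   +0.127  +0.049  +0.771  -0.236
    244  0.5281   +0.432  -0.044  +1.541  -0.471
    366  0.7922   +0.941  -0.200  +2.312  -0.707


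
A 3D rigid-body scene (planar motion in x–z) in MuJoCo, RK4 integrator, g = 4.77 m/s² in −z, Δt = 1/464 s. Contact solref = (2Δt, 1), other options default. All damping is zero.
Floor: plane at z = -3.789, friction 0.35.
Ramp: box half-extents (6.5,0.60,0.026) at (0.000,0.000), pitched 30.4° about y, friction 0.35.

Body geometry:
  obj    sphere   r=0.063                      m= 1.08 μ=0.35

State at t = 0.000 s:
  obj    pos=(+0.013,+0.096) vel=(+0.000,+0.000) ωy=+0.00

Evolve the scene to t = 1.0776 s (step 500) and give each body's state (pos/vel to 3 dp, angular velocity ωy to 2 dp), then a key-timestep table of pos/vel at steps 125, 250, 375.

State at t = 1.0776 s:
  obj    pos=(+0.876,-0.411) vel=(+1.602,-0.940) ωy=+29.49

Key-timestep trajectory:
   step    t(s)  obj.x    obj.z    obj.vx   obj.vz 
    125  0.2694   +0.067  +0.064  +0.401  -0.235
    250  0.5388   +0.229  -0.031  +0.801  -0.470
    375  0.8082   +0.499  -0.189  +1.202  -0.705


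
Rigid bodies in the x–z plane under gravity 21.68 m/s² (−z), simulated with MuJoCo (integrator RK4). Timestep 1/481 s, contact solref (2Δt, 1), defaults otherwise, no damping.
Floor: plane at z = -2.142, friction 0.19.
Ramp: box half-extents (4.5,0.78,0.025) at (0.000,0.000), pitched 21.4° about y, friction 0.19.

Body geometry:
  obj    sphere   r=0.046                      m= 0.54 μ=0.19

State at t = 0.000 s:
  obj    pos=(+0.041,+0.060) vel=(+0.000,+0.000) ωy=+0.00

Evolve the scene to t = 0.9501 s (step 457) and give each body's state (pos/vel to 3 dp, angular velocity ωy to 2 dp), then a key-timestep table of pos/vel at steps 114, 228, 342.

State at t = 0.9501 s:
  obj    pos=(+2.416,-0.870) vel=(+4.998,-1.959) ωy=+116.69

Key-timestep trajectory:
   step    t(s)  obj.x    obj.z    obj.vx   obj.vz 
    114  0.2370   +0.189  +0.002  +1.247  -0.489
    228  0.4740   +0.632  -0.171  +2.494  -0.977
    342  0.7110   +1.371  -0.461  +3.741  -1.466


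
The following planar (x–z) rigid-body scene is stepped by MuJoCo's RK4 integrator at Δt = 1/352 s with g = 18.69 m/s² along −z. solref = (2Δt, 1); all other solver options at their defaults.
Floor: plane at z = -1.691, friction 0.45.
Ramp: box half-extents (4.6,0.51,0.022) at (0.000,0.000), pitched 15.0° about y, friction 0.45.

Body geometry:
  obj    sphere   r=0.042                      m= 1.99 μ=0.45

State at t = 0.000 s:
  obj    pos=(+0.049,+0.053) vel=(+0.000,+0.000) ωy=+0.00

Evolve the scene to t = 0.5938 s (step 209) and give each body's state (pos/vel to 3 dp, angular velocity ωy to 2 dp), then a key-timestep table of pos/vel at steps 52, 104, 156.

State at t = 0.5938 s:
  obj    pos=(+0.637,-0.105) vel=(+1.982,-0.531) ωy=+48.84

Key-timestep trajectory:
   step    t(s)  obj.x    obj.z    obj.vx   obj.vz 
     52  0.1477   +0.085  +0.043  +0.493  -0.132
    104  0.2955   +0.195  +0.014  +0.986  -0.264
    156  0.4432   +0.377  -0.035  +1.479  -0.396


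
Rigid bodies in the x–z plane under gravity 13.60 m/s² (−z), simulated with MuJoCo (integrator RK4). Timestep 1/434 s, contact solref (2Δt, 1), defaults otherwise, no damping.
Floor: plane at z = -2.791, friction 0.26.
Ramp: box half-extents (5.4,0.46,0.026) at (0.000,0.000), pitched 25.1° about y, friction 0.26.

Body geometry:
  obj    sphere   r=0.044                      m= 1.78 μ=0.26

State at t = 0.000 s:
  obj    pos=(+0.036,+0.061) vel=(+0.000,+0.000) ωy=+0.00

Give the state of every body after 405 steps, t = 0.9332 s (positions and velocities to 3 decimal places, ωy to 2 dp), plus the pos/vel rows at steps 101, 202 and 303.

State at t = 0.9332 s:
  obj    pos=(+1.661,-0.701) vel=(+3.482,-1.631) ωy=+87.39

Key-timestep trajectory:
   step    t(s)  obj.x    obj.z    obj.vx   obj.vz 
    101  0.2327   +0.137  +0.013  +0.869  -0.407
    202  0.4654   +0.440  -0.129  +1.737  -0.814
    303  0.6982   +0.945  -0.366  +2.605  -1.220


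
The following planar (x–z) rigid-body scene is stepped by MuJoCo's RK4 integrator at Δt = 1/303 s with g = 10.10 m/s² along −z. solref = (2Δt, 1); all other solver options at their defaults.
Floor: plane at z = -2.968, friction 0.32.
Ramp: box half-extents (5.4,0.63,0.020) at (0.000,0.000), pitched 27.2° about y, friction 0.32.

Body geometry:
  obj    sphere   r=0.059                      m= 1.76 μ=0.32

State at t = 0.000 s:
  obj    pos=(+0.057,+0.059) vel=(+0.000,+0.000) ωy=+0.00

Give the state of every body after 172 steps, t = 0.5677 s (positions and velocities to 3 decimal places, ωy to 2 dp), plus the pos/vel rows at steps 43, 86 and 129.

State at t = 0.5677 s:
  obj    pos=(+0.530,-0.183) vel=(+1.665,-0.856) ωy=+31.72

Key-timestep trajectory:
   step    t(s)  obj.x    obj.z    obj.vx   obj.vz 
     43  0.1419   +0.087  +0.044  +0.416  -0.214
     86  0.2838   +0.175  -0.001  +0.833  -0.428
    129  0.4257   +0.323  -0.077  +1.249  -0.642


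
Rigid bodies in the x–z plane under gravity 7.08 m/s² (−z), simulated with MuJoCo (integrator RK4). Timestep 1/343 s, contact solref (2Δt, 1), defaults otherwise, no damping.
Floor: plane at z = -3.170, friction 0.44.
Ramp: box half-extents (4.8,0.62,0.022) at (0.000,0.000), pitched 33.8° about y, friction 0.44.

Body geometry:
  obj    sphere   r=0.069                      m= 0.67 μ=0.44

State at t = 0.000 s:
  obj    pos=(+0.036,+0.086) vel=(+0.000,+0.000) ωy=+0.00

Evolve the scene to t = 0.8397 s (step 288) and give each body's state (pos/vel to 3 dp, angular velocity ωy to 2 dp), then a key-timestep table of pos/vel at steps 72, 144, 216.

State at t = 0.8397 s:
  obj    pos=(+0.860,-0.466) vel=(+1.963,-1.314) ωy=+34.23

Key-timestep trajectory:
   step    t(s)  obj.x    obj.z    obj.vx   obj.vz 
     72  0.2099   +0.087  +0.051  +0.491  -0.329
    144  0.4198   +0.242  -0.052  +0.982  -0.657
    216  0.6297   +0.499  -0.225  +1.472  -0.986


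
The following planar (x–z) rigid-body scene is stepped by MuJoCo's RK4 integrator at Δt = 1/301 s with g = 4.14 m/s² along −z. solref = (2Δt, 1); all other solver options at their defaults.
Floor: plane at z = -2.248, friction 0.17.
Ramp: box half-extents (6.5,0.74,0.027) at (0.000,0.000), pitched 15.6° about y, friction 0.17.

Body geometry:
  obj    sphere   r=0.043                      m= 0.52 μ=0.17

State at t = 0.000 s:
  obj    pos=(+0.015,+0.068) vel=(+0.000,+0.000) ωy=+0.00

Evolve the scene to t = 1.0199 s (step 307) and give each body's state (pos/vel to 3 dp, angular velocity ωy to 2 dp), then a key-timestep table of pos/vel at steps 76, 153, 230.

State at t = 1.0199 s:
  obj    pos=(+0.414,-0.043) vel=(+0.781,-0.218) ωy=+18.86

Key-timestep trajectory:
   step    t(s)  obj.x    obj.z    obj.vx   obj.vz 
     76  0.2525   +0.040  +0.062  +0.193  -0.054
    153  0.5083   +0.114  +0.041  +0.389  -0.109
    230  0.7641   +0.239  +0.006  +0.585  -0.163


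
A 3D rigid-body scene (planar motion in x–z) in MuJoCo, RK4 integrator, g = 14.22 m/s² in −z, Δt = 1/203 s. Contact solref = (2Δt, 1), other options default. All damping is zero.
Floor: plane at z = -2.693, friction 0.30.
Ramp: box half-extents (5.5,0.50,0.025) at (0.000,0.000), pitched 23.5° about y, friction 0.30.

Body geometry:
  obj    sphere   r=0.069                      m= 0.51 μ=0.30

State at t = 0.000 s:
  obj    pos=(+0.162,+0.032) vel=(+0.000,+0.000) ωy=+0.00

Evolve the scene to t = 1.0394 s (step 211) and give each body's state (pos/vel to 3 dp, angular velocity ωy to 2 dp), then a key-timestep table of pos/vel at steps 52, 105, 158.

State at t = 1.0394 s:
  obj    pos=(+2.169,-0.840) vel=(+3.861,-1.679) ωy=+61.00

Key-timestep trajectory:
   step    t(s)  obj.x    obj.z    obj.vx   obj.vz 
     52  0.2562   +0.284  -0.021  +0.952  -0.414
    105  0.5172   +0.659  -0.184  +1.921  -0.835
    158  0.7783   +1.287  -0.457  +2.891  -1.257


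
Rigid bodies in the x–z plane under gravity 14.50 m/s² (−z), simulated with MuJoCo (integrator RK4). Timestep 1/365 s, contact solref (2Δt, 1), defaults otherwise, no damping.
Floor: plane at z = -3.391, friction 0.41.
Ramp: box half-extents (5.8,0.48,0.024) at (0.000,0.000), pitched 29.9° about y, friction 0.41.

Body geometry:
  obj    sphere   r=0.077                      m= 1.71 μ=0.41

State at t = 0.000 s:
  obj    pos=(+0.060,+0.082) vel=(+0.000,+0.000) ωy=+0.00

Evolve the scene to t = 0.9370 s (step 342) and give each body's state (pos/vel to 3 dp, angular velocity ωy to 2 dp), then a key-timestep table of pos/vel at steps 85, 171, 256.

State at t = 0.9370 s:
  obj    pos=(+2.025,-1.048) vel=(+4.194,-2.412) ωy=+62.82

Key-timestep trajectory:
   step    t(s)  obj.x    obj.z    obj.vx   obj.vz 
     85  0.2329   +0.181  +0.012  +1.042  -0.599
    171  0.4685   +0.551  -0.200  +2.097  -1.206
    256  0.7014   +1.161  -0.551  +3.139  -1.805


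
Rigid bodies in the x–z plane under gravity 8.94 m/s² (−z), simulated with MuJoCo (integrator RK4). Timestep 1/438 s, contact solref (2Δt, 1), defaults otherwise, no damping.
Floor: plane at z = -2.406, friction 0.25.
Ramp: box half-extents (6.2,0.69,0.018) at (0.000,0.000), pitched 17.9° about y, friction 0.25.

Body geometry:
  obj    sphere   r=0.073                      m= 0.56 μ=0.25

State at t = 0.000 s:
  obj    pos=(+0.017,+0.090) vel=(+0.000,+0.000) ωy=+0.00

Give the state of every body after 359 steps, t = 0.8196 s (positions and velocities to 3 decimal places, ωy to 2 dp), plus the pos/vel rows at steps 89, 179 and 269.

State at t = 0.8196 s:
  obj    pos=(+0.644,-0.113) vel=(+1.531,-0.494) ωy=+22.03

Key-timestep trajectory:
   step    t(s)  obj.x    obj.z    obj.vx   obj.vz 
     89  0.2032   +0.056  +0.078  +0.380  -0.123
    179  0.4087   +0.173  +0.040  +0.763  -0.247
    269  0.6142   +0.369  -0.024  +1.147  -0.371


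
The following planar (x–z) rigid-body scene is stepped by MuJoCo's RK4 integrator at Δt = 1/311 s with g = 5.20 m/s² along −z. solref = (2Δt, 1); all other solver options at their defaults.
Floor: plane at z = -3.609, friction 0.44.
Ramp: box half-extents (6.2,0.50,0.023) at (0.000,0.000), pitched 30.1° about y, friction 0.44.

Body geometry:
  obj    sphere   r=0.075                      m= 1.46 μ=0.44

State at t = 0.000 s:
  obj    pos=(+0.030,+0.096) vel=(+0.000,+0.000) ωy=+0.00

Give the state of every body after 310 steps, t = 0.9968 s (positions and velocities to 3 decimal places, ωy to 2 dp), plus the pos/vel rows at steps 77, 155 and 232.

State at t = 0.9968 s:
  obj    pos=(+0.831,-0.368) vel=(+1.606,-0.931) ωy=+24.75

Key-timestep trajectory:
   step    t(s)  obj.x    obj.z    obj.vx   obj.vz 
     77  0.2476   +0.079  +0.067  +0.399  -0.231
    155  0.4984   +0.230  -0.020  +0.803  -0.466
    232  0.7460   +0.478  -0.164  +1.202  -0.697


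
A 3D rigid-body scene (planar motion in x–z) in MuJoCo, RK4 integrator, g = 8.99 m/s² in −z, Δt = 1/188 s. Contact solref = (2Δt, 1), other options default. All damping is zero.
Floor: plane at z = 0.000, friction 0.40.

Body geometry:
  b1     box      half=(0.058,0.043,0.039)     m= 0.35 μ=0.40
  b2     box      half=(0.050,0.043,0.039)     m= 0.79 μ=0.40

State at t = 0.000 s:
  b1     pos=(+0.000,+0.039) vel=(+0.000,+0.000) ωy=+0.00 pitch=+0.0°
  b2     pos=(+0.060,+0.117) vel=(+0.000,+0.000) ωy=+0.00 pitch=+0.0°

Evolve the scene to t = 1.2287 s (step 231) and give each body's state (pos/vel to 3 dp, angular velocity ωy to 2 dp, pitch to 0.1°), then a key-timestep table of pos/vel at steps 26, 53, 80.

State at t = 1.2287 s:
  b1     pos=(+0.000,+0.039) vel=(+0.000,+0.000) ωy=+0.00 pitch=+0.0°
  b2     pos=(+0.116,+0.050) vel=(+0.000,+0.000) ωy=+0.00 pitch=+90.0°

Key-timestep trajectory:
   step    t(s)  b1.x    b1.z    b1.vx   b1.vz   b2.x    b2.z    b2.vx   b2.vz 
     26  0.1383   +0.000  +0.039  +0.000  +0.000   +0.063  +0.117  +0.049  -0.006
     53  0.2819   +0.000  +0.039  -0.001  +0.000   +0.080  +0.111  +0.211  -0.132
     80  0.4255   +0.000  +0.039  +0.000  +0.000   +0.115  +0.049  +0.054  +0.185


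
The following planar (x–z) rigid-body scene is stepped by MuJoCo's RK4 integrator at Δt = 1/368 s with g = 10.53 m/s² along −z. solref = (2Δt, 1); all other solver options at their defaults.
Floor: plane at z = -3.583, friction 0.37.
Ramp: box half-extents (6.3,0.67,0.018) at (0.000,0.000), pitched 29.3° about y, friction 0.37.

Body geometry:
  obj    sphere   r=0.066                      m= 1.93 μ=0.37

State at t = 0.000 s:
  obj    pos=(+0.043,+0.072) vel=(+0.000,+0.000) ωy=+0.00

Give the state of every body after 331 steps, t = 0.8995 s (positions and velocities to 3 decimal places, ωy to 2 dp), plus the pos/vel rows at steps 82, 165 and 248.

State at t = 0.8995 s:
  obj    pos=(+1.342,-0.657) vel=(+2.887,-1.620) ωy=+50.16

Key-timestep trajectory:
   step    t(s)  obj.x    obj.z    obj.vx   obj.vz 
     82  0.2228   +0.123  +0.027  +0.715  -0.401
    165  0.4484   +0.366  -0.109  +1.439  -0.808
    248  0.6739   +0.772  -0.337  +2.163  -1.214


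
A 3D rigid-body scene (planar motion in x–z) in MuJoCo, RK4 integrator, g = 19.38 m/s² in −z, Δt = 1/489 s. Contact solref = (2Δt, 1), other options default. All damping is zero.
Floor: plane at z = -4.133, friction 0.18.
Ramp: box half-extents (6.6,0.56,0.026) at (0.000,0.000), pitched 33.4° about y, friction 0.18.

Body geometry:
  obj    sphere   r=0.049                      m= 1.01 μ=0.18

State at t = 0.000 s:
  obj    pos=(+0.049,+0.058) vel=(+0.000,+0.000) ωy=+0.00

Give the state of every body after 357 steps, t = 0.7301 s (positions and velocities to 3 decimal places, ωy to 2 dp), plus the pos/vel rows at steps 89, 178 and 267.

State at t = 0.7301 s:
  obj    pos=(+1.775,-1.081) vel=(+4.732,-3.109) ωy=+108.49

Key-timestep trajectory:
   step    t(s)  obj.x    obj.z    obj.vx   obj.vz 
     89  0.1820   +0.156  -0.013  +1.178  -0.782
    178  0.3640   +0.478  -0.225  +2.357  -1.558
    267  0.5460   +1.015  -0.579  +3.539  -2.325


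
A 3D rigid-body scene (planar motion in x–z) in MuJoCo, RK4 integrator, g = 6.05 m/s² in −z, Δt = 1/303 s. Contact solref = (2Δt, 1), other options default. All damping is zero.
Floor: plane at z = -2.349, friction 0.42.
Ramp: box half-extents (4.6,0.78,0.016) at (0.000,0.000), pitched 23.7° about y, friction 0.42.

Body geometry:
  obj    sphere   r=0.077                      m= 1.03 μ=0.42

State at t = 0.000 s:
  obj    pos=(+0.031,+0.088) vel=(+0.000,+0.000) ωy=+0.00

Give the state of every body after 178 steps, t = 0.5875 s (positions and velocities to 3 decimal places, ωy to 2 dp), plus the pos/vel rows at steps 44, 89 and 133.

State at t = 0.5875 s:
  obj    pos=(+0.305,-0.033) vel=(+0.934,-0.410) ωy=+13.25

Key-timestep trajectory:
   step    t(s)  obj.x    obj.z    obj.vx   obj.vz 
     44  0.1452   +0.048  +0.081  +0.231  -0.101
     89  0.2937   +0.100  +0.058  +0.467  -0.205
    133  0.4389   +0.184  +0.021  +0.698  -0.306


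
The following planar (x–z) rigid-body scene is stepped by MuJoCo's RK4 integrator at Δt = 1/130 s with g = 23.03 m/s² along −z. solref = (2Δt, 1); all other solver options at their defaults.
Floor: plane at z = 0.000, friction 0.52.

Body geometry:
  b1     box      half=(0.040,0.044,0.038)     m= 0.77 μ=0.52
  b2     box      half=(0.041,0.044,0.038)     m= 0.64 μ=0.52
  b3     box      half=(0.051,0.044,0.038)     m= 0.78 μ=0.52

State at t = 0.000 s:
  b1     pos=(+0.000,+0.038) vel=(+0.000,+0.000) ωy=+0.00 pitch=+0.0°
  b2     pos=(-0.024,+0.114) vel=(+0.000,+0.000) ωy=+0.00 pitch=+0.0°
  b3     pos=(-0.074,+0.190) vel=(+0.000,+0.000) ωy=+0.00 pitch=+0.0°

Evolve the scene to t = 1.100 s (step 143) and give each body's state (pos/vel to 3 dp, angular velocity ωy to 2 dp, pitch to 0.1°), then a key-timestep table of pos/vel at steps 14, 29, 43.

State at t = 1.100 s:
  b1     pos=(+0.000,+0.038) vel=(+0.000,+0.000) ωy=+0.00 pitch=+0.0°
  b2     pos=(-0.024,+0.114) vel=(+0.000,+0.000) ωy=+0.00 pitch=-0.1°
  b3     pos=(-0.126,+0.051) vel=(+0.000,+0.000) ωy=+0.00 pitch=-90.0°

Key-timestep trajectory:
   step    t(s)  b1.x    b1.z    b1.vx   b1.vz   b2.x    b2.z    b2.vx   b2.vz   b3.x    b3.z    b3.vx   b3.vz 
     14  0.1077   +0.000  +0.038  +0.001  +0.001   -0.027  +0.115  -0.039  +0.015   -0.095  +0.180  -0.410  -0.267
     29  0.2231   +0.000  +0.038  +0.000  +0.000   -0.023  +0.114  -0.017  +0.011   -0.144  +0.048  +0.080  -0.099
     43  0.3308   +0.000  +0.038  +0.000  +0.000   -0.024  +0.114  +0.000  +0.000   -0.123  +0.051  -0.148  -0.057


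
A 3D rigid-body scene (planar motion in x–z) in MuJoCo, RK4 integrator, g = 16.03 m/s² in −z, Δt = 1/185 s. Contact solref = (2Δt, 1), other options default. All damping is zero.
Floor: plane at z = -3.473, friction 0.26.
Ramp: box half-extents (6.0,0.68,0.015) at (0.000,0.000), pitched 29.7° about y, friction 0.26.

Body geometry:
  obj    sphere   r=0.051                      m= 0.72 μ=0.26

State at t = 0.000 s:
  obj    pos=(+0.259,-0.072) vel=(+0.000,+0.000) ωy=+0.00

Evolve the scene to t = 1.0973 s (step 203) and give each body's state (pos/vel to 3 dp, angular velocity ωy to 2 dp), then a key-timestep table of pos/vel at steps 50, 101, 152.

State at t = 1.0973 s:
  obj    pos=(+3.226,-1.764) vel=(+5.407,-3.084) ωy=+122.03

Key-timestep trajectory:
   step    t(s)  obj.x    obj.z    obj.vx   obj.vz 
     50  0.2703   +0.439  -0.175  +1.332  -0.760
    101  0.5459   +0.994  -0.491  +2.691  -1.535
    152  0.8216   +1.923  -1.021  +4.049  -2.310


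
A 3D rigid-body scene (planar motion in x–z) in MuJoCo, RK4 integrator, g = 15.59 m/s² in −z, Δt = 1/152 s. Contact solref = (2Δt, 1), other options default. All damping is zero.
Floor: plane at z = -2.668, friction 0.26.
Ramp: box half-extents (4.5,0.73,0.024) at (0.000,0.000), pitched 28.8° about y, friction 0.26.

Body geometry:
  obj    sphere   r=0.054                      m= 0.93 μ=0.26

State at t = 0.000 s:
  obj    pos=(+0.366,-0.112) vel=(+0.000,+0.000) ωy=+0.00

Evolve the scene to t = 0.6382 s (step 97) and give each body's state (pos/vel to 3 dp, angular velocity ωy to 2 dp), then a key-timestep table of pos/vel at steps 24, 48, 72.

State at t = 0.6382 s:
  obj    pos=(+1.323,-0.639) vel=(+3.000,-1.649) ωy=+63.37

Key-timestep trajectory:
   step    t(s)  obj.x    obj.z    obj.vx   obj.vz 
     24  0.1579   +0.425  -0.144  +0.743  -0.408
     48  0.3158   +0.601  -0.241  +1.485  -0.816
     72  0.4737   +0.894  -0.402  +2.227  -1.224


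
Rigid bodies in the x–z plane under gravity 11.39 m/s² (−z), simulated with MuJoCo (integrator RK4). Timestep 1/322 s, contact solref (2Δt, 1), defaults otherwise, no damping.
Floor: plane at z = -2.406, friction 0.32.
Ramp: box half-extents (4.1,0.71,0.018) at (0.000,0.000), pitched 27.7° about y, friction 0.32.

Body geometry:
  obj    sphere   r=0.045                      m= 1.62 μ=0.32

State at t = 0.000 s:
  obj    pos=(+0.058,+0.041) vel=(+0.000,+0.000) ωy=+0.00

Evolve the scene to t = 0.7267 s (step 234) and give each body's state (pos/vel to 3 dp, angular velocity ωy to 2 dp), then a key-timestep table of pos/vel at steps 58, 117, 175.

State at t = 0.7267 s:
  obj    pos=(+0.942,-0.423) vel=(+2.433,-1.278) ωy=+61.06

Key-timestep trajectory:
   step    t(s)  obj.x    obj.z    obj.vx   obj.vz 
     58  0.1801   +0.112  +0.012  +0.603  -0.317
    117  0.3634   +0.279  -0.075  +1.217  -0.639
    175  0.5435   +0.552  -0.219  +1.820  -0.955


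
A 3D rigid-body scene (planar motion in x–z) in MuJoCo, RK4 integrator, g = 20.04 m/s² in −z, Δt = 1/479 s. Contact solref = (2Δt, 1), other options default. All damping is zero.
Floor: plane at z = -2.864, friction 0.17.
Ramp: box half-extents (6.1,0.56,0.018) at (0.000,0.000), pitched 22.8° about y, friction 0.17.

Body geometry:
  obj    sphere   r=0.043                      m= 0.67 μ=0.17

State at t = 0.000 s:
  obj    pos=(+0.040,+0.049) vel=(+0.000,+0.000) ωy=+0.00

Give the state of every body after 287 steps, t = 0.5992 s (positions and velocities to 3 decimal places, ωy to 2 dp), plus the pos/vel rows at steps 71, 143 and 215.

State at t = 0.5992 s:
  obj    pos=(+0.958,-0.337) vel=(+3.064,-1.288) ωy=+77.28

Key-timestep trajectory:
   step    t(s)  obj.x    obj.z    obj.vx   obj.vz 
     71  0.1482   +0.096  +0.026  +0.758  -0.319
    143  0.2985   +0.268  -0.047  +1.527  -0.642
    215  0.4489   +0.555  -0.167  +2.295  -0.965


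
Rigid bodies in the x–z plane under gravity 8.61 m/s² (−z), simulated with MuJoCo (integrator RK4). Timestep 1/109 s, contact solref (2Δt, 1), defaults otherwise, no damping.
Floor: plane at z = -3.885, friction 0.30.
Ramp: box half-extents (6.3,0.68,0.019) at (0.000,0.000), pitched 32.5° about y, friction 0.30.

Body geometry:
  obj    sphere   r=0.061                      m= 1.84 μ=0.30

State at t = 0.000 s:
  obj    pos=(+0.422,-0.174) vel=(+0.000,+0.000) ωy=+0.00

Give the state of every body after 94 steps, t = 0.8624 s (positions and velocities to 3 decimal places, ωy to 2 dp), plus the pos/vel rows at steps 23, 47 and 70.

State at t = 0.8624 s:
  obj    pos=(+1.459,-0.834) vel=(+2.404,-1.531) ωy=+46.70

Key-timestep trajectory:
   step    t(s)  obj.x    obj.z    obj.vx   obj.vz 
     23  0.2110   +0.484  -0.214  +0.588  -0.375
     47  0.4312   +0.681  -0.339  +1.202  -0.766
     70  0.6422   +0.997  -0.540  +1.790  -1.140


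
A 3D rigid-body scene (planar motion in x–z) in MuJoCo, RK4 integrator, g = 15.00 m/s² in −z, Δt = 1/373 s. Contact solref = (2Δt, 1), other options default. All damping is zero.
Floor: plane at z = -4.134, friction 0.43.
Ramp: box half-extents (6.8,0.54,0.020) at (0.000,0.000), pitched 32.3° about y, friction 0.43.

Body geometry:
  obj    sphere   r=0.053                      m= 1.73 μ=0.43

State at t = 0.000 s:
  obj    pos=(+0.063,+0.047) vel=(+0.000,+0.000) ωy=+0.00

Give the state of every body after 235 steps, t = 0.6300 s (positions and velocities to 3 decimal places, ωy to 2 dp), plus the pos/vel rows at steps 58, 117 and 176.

State at t = 0.6300 s:
  obj    pos=(+1.023,-0.561) vel=(+3.049,-1.927) ωy=+68.05

Key-timestep trajectory:
   step    t(s)  obj.x    obj.z    obj.vx   obj.vz 
     58  0.1555   +0.121  +0.010  +0.753  -0.476
    117  0.3137   +0.301  -0.104  +1.518  -0.960
    176  0.4718   +0.602  -0.294  +2.284  -1.444


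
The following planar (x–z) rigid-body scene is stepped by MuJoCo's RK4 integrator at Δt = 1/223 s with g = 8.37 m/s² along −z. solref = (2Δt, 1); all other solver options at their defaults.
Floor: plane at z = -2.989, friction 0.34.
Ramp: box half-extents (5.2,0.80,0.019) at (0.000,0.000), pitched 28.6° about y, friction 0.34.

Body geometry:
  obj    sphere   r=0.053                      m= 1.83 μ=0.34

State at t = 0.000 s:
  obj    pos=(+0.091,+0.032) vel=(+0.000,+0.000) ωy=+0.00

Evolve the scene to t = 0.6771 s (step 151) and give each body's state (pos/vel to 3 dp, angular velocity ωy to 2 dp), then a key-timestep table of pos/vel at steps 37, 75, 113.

State at t = 0.6771 s:
  obj    pos=(+0.667,-0.282) vel=(+1.701,-0.928) ωy=+36.56

Key-timestep trajectory:
   step    t(s)  obj.x    obj.z    obj.vx   obj.vz 
     37  0.1659   +0.126  +0.013  +0.417  -0.227
     75  0.3363   +0.233  -0.045  +0.845  -0.461
    113  0.5067   +0.414  -0.144  +1.273  -0.694


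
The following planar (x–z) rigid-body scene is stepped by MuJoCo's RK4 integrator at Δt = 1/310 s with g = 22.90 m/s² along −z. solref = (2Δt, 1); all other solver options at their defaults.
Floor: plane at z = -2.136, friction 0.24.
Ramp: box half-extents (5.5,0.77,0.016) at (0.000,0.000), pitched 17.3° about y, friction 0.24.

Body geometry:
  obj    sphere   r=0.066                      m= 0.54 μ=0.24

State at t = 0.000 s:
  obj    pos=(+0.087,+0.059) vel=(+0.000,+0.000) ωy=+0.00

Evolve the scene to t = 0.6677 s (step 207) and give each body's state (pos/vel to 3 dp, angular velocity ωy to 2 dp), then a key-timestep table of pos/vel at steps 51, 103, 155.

State at t = 0.6677 s:
  obj    pos=(+1.122,-0.264) vel=(+3.101,-0.966) ωy=+49.20

Key-timestep trajectory:
   step    t(s)  obj.x    obj.z    obj.vx   obj.vz 
     51  0.1645   +0.150  +0.039  +0.764  -0.238
    103  0.3323   +0.343  -0.021  +1.543  -0.481
    155  0.5000   +0.668  -0.122  +2.322  -0.723


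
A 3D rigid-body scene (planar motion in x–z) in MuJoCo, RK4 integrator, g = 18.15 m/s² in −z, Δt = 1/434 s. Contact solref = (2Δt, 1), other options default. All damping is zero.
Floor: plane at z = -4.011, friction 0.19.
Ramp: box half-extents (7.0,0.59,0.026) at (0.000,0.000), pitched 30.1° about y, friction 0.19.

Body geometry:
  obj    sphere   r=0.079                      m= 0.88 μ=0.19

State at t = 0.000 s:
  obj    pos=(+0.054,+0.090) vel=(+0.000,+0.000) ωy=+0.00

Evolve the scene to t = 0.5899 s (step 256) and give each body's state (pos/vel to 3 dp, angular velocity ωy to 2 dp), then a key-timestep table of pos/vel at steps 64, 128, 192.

State at t = 0.5899 s:
  obj    pos=(+1.033,-0.477) vel=(+3.318,-1.924) ωy=+48.53

Key-timestep trajectory:
   step    t(s)  obj.x    obj.z    obj.vx   obj.vz 
     64  0.1475   +0.115  +0.055  +0.830  -0.481
    128  0.2949   +0.299  -0.052  +1.659  -0.962
    192  0.4424   +0.605  -0.229  +2.489  -1.443


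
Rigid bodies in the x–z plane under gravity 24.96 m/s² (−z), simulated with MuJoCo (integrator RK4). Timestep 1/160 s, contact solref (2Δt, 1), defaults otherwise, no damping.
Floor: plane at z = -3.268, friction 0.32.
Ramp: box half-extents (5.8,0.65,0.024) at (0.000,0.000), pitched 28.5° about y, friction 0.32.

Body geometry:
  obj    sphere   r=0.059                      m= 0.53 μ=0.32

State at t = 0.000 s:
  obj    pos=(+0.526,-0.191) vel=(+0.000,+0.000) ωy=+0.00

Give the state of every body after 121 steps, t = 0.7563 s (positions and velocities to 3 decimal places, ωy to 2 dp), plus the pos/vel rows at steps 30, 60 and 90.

State at t = 0.7563 s:
  obj    pos=(+2.664,-1.352) vel=(+5.654,-3.070) ωy=+109.02

Key-timestep trajectory:
   step    t(s)  obj.x    obj.z    obj.vx   obj.vz 
     30  0.1875   +0.657  -0.263  +1.402  -0.761
     60  0.3750   +1.052  -0.477  +2.804  -1.522
     90  0.5625   +1.709  -0.833  +4.205  -2.283


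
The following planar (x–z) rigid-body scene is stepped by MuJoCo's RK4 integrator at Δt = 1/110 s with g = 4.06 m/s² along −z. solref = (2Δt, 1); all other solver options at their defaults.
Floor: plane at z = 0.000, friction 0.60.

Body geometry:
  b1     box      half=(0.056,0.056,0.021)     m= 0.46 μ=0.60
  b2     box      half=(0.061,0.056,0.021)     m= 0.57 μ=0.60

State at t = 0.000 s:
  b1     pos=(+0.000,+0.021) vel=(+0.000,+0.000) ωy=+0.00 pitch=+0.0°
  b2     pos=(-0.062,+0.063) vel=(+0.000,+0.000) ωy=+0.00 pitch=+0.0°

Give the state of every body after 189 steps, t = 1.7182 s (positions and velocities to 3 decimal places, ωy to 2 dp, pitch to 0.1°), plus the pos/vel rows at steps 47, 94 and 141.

State at t = 1.7182 s:
  b1     pos=(+0.001,+0.021) vel=(+0.000,+0.000) ωy=+0.00 pitch=+0.0°
  b2     pos=(-0.073,+0.055) vel=(+0.000,+0.000) ωy=+0.01 pitch=-38.7°

Key-timestep trajectory:
   step    t(s)  b1.x    b1.z    b1.vx   b1.vz   b2.x    b2.z    b2.vx   b2.vz 
     47  0.4273   +0.000  +0.021  +0.001  +0.000   -0.073  +0.055  +0.080  -0.043
     94  0.8545   +0.000  +0.021  +0.000  +0.000   -0.073  +0.055  +0.000  +0.000
    141  1.2818   +0.000  +0.021  +0.000  +0.000   -0.073  +0.055  +0.000  +0.000


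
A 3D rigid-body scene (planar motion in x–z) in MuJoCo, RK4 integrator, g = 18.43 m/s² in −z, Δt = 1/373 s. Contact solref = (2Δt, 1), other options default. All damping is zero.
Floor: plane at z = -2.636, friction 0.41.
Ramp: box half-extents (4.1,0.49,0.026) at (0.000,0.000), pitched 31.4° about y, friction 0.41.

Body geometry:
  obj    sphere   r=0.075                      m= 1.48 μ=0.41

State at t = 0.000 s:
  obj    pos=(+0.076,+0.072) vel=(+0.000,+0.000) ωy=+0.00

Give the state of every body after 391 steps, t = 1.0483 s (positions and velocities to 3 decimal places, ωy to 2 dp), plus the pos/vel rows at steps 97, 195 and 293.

State at t = 1.0483 s:
  obj    pos=(+3.293,-1.891) vel=(+6.137,-3.746) ωy=+95.86

Key-timestep trajectory:
   step    t(s)  obj.x    obj.z    obj.vx   obj.vz 
     97  0.2601   +0.274  -0.049  +1.523  -0.929
    195  0.5228   +0.876  -0.416  +3.061  -1.868
    293  0.7855   +1.882  -1.031  +4.599  -2.807


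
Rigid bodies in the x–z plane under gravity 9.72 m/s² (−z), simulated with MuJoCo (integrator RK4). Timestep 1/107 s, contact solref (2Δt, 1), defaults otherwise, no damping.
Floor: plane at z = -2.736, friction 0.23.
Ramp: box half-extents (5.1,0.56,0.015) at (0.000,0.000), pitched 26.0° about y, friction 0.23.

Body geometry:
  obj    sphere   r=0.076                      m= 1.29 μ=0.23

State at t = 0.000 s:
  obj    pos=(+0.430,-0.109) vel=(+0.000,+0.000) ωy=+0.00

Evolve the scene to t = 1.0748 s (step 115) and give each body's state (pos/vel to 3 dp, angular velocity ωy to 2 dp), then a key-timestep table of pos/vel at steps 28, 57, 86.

State at t = 1.0748 s:
  obj    pos=(+2.010,-0.879) vel=(+2.940,-1.434) ωy=+43.02

Key-timestep trajectory:
   step    t(s)  obj.x    obj.z    obj.vx   obj.vz 
     28  0.2617   +0.524  -0.154  +0.716  -0.349
     57  0.5327   +0.819  -0.298  +1.458  -0.711
     86  0.8037   +1.314  -0.540  +2.199  -1.072


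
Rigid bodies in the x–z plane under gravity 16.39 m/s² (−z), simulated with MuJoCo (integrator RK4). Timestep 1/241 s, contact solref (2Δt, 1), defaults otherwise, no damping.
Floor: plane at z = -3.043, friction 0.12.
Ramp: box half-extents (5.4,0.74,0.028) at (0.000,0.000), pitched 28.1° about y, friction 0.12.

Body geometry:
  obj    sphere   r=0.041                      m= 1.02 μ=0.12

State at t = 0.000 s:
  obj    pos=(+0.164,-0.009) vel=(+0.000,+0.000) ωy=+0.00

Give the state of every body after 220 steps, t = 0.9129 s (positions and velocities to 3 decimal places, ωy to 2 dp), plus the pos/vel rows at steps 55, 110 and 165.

State at t = 0.9129 s:
  obj    pos=(+2.364,-1.184) vel=(+4.809,-2.601) ωy=+96.30

Key-timestep trajectory:
   step    t(s)  obj.x    obj.z    obj.vx   obj.vz 
     55  0.2282   +0.301  -0.083  +1.212  -0.626
    110  0.4564   +0.714  -0.303  +2.414  -1.275
    165  0.6846   +1.401  -0.670  +3.602  -1.963


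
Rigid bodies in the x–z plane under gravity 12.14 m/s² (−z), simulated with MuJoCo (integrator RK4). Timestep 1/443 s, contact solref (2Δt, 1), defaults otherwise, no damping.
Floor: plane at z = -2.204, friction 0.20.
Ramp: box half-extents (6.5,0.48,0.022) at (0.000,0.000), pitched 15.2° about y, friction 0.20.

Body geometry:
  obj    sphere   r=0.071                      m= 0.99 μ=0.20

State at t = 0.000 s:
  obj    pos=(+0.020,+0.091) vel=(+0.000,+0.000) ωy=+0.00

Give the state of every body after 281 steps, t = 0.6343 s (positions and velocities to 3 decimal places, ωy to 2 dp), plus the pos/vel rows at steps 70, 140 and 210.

State at t = 0.6343 s:
  obj    pos=(+0.461,-0.029) vel=(+1.392,-0.378) ωy=+20.31

Key-timestep trajectory:
   step    t(s)  obj.x    obj.z    obj.vx   obj.vz 
     70  0.1580   +0.047  +0.083  +0.347  -0.094
    140  0.3160   +0.130  +0.061  +0.693  -0.188
    210  0.4740   +0.267  +0.024  +1.040  -0.283
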